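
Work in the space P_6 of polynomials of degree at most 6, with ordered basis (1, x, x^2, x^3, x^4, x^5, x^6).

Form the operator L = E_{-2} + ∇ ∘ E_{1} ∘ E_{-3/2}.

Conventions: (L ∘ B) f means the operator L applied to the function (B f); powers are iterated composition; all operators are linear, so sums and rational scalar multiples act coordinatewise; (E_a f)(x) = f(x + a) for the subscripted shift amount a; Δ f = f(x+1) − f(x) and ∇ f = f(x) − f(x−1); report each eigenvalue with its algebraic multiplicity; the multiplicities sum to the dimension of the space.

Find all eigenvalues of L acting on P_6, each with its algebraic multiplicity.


image of 1: 1
image of x: x - 1
image of x^2: x^2 - 2x + 2
image of x^3: x^3 - 3x^2 + 6x - 19/4
image of x^4: x^4 - 4x^3 + 12x^2 - 19x + 11
image of x^5: x^5 - 5x^4 + 20x^3 - (95/2)x^2 + 55x - 391/16
image of x^6: x^6 - 6x^5 + 30x^4 - 95x^3 + 165x^2 - (1173/8)x + 421/8
the matrix is upper triangular; its diagonal is (1, 1, 1, 1, 1, 1, 1)
for a triangular matrix the eigenvalues are the diagonal entries, with algebraic multiplicity their repetition count

λ = 1 (multiplicity 7)


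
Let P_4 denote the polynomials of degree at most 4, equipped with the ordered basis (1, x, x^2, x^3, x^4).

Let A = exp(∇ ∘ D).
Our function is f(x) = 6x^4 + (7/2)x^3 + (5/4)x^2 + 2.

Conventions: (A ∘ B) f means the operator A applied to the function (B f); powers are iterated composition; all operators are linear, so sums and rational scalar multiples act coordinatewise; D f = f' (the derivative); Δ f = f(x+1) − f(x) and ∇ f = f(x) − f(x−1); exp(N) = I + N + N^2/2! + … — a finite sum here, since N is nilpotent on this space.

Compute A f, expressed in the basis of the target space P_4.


order-1 term: 72x^2 - 51x + 16
order-2 term: 72
the series for exp(∇ ∘ D) f terminates at order 2
exp(∇ ∘ D) f = 6x^4 + (7/2)x^3 + (293/4)x^2 - 51x + 90

the image equals g(x) = 6x^4 + (7/2)x^3 + (293/4)x^2 - 51x + 90


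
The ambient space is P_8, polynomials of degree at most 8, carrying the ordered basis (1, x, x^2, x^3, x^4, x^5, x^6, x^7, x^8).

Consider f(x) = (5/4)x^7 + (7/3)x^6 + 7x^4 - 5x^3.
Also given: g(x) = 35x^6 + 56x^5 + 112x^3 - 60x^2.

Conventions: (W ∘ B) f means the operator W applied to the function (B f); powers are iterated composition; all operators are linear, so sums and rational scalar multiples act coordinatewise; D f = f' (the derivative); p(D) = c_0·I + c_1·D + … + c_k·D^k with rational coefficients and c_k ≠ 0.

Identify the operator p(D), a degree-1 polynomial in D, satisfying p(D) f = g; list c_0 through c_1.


c_0 = 0, c_1 = 4

D^0 f = (5/4)x^7 + (7/3)x^6 + 7x^4 - 5x^3
D^1 f = (35/4)x^6 + 14x^5 + 28x^3 - 15x^2
matching coefficients of g against c_0 f + c_1 Df + … from the top degree down determines the c_i
solution: c_0 = 0, c_1 = 4


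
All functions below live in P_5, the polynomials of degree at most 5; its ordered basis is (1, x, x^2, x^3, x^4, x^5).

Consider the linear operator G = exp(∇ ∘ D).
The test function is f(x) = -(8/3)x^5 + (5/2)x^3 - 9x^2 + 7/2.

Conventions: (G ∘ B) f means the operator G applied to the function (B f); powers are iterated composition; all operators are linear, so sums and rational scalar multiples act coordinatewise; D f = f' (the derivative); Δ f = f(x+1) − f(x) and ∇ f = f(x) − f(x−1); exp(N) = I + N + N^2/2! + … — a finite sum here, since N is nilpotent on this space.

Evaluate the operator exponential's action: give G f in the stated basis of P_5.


order-1 term: -(160/3)x^3 + 80x^2 - (115/3)x - 73/6
order-2 term: -160x + 160
the series for exp(∇ ∘ D) f terminates at order 2
exp(∇ ∘ D) f = -(8/3)x^5 - (305/6)x^3 + 71x^2 - (595/3)x + 454/3

the image equals g(x) = -(8/3)x^5 - (305/6)x^3 + 71x^2 - (595/3)x + 454/3


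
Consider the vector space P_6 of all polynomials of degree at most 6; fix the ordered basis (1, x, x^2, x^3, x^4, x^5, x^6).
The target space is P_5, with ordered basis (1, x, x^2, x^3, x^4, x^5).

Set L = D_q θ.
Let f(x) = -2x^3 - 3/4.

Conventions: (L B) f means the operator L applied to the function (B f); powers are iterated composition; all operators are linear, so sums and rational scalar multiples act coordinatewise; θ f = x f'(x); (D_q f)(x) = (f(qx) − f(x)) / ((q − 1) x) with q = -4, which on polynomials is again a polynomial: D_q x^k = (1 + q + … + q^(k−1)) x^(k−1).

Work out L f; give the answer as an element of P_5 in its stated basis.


θ f = -6x^3
D_q θ f = -78x^2

g(x) = -78x^2


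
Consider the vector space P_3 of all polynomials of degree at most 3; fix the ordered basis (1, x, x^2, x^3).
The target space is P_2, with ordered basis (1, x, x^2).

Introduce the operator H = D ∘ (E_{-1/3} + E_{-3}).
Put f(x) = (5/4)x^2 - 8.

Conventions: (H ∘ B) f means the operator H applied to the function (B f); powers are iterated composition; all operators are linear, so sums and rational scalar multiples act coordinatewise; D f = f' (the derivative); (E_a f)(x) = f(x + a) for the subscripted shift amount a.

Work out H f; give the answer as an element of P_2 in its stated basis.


the image equals g(x) = 5x - 25/3

E_{-1/3} f = (5/4)x^2 - (5/6)x - 283/36
E_{-3} f = (5/4)x^2 - (15/2)x + 13/4
(E_{-1/3} + E_{-3}) f = (5/2)x^2 - (25/3)x - 83/18
D (E_{-1/3} + E_{-3}) f = 5x - 25/3


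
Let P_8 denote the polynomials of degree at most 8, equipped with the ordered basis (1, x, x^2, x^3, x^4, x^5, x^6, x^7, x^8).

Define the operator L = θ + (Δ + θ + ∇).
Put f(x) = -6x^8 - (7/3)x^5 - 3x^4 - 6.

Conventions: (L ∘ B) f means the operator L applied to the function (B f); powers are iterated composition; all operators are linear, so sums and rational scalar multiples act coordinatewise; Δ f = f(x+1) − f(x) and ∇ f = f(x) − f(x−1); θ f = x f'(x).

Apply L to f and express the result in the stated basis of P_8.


θ f = -48x^8 - (35/3)x^5 - 12x^4
Δ f = -48x^7 - 168x^6 - 336x^5 - (1295/3)x^4 - (1114/3)x^3 - (628/3)x^2 - (215/3)x - 34/3
θ f = -48x^8 - (35/3)x^5 - 12x^4
∇ f = -48x^7 + 168x^6 - 336x^5 + (1225/3)x^4 - (974/3)x^3 + (488/3)x^2 - (145/3)x + 20/3
(Δ + θ + ∇) f = -48x^8 - 96x^7 - (2051/3)x^5 - (106/3)x^4 - 696x^3 - (140/3)x^2 - 120x - 14/3
(θ + (Δ + θ + ∇)) f = -96x^8 - 96x^7 - (2086/3)x^5 - (142/3)x^4 - 696x^3 - (140/3)x^2 - 120x - 14/3

the image equals g(x) = -96x^8 - 96x^7 - (2086/3)x^5 - (142/3)x^4 - 696x^3 - (140/3)x^2 - 120x - 14/3


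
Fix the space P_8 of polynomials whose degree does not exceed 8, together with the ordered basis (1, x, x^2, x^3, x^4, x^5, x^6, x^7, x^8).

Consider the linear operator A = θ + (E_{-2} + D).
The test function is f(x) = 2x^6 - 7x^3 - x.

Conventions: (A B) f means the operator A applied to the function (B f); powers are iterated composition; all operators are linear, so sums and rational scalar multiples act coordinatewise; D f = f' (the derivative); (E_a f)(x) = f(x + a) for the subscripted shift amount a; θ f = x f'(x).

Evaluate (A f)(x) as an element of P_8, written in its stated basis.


g(x) = 14x^6 - 12x^5 + 120x^4 - 348x^3 + 501x^2 - 470x + 185

θ f = 12x^6 - 21x^3 - x
E_{-2} f = 2x^6 - 24x^5 + 120x^4 - 327x^3 + 522x^2 - 469x + 186
D f = 12x^5 - 21x^2 - 1
(E_{-2} + D) f = 2x^6 - 12x^5 + 120x^4 - 327x^3 + 501x^2 - 469x + 185
(θ + (E_{-2} + D)) f = 14x^6 - 12x^5 + 120x^4 - 348x^3 + 501x^2 - 470x + 185


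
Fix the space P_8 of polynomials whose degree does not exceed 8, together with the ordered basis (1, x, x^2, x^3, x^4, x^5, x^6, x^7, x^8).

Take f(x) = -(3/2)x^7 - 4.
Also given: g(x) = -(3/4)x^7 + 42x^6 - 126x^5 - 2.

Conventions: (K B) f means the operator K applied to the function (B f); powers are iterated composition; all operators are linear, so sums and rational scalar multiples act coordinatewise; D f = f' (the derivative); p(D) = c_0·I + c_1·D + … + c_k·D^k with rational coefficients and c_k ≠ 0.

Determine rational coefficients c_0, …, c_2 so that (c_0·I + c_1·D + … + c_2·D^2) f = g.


D^0 f = -(3/2)x^7 - 4
D^1 f = -(21/2)x^6
D^2 f = -63x^5
matching coefficients of g against c_0 f + c_1 Df + … from the top degree down determines the c_i
solution: c_0 = 1/2, c_1 = -4, c_2 = 2

c_0 = 1/2, c_1 = -4, c_2 = 2


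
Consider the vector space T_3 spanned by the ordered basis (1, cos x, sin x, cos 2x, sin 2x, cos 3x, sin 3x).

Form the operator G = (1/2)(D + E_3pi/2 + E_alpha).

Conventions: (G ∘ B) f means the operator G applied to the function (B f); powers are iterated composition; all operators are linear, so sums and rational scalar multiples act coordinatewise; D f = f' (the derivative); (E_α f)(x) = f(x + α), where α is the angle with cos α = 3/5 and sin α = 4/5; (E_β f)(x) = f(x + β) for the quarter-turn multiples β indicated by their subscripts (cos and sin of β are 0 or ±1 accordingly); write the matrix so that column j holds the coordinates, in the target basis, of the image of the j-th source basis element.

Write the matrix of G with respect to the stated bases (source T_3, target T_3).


image of 1: 1
image of cos x: (3/10)cos x - (2/5)sin x
image of sin x: (2/5)cos x + (3/10)sin x
image of cos 2x: -(16/25)cos 2x - (37/25)sin 2x
image of sin 2x: (37/25)cos 2x - (16/25)sin 2x
image of cos 3x: -(117/250)cos 3x - (272/125)sin 3x
image of sin 3x: (272/125)cos 3x - (117/250)sin 3x
each image's coordinates form column j of the matrix

the matrix is [[1, 0, 0, 0, 0, 0, 0]; [0, 3/10, 2/5, 0, 0, 0, 0]; [0, -2/5, 3/10, 0, 0, 0, 0]; [0, 0, 0, -16/25, 37/25, 0, 0]; [0, 0, 0, -37/25, -16/25, 0, 0]; [0, 0, 0, 0, 0, -117/250, 272/125]; [0, 0, 0, 0, 0, -272/125, -117/250]] (rows listed top to bottom)


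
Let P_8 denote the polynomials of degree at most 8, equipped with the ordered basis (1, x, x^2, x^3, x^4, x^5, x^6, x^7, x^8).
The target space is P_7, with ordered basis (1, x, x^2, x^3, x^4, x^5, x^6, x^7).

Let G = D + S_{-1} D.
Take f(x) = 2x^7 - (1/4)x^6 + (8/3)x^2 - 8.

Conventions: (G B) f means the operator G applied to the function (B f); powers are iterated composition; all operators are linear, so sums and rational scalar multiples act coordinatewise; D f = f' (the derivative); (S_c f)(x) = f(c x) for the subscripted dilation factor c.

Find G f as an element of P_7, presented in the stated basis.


D f = 14x^6 - (3/2)x^5 + (16/3)x
D f = 14x^6 - (3/2)x^5 + (16/3)x
S_{-1} D f = 14x^6 + (3/2)x^5 - (16/3)x
(D + S_{-1} D) f = 28x^6

the image equals g(x) = 28x^6


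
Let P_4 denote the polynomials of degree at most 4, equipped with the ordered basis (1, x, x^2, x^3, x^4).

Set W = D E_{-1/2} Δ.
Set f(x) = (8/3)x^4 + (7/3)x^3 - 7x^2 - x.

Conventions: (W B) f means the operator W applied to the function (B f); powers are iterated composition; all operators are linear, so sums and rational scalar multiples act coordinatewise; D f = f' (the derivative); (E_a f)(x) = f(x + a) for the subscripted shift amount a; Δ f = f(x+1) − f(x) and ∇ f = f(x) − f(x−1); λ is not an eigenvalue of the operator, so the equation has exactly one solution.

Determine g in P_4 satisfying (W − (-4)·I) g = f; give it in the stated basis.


g(x) = (2/3)x^4 + (7/12)x^3 - (15/4)x^2 - (9/8)x + 41/24

write g with unknown coordinates in the stated basis and equate coefficients in (W − (-4)·I) g = f
solving from the highest basis element down gives g = (2/3)x^4 + (7/12)x^3 - (15/4)x^2 - (9/8)x + 41/24
check: W g = 8x^2 + (7/2)x - 41/6
so W g − (-4)·g = (8/3)x^4 + (7/3)x^3 - 7x^2 - x = f ✓


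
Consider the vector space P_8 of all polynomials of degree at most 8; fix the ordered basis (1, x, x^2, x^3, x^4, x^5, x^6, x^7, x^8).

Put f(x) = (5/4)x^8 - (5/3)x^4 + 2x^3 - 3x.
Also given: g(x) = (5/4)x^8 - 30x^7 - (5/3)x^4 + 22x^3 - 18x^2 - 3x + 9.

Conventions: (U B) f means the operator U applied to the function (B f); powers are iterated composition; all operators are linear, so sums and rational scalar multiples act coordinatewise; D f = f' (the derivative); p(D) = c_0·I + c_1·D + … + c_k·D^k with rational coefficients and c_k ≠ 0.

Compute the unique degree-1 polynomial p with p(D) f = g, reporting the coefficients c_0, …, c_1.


D^0 f = (5/4)x^8 - (5/3)x^4 + 2x^3 - 3x
D^1 f = 10x^7 - (20/3)x^3 + 6x^2 - 3
matching coefficients of g against c_0 f + c_1 Df + … from the top degree down determines the c_i
solution: c_0 = 1, c_1 = -3

c_0 = 1, c_1 = -3


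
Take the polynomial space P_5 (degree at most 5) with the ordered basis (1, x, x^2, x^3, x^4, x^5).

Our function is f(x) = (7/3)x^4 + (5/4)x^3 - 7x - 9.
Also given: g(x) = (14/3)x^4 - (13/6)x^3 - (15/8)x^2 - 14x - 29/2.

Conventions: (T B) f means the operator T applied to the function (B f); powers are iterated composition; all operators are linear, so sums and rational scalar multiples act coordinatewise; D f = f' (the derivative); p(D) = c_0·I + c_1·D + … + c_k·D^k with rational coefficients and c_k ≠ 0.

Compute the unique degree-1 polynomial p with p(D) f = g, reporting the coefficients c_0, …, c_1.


D^0 f = (7/3)x^4 + (5/4)x^3 - 7x - 9
D^1 f = (28/3)x^3 + (15/4)x^2 - 7
matching coefficients of g against c_0 f + c_1 Df + … from the top degree down determines the c_i
solution: c_0 = 2, c_1 = -1/2

c_0 = 2, c_1 = -1/2


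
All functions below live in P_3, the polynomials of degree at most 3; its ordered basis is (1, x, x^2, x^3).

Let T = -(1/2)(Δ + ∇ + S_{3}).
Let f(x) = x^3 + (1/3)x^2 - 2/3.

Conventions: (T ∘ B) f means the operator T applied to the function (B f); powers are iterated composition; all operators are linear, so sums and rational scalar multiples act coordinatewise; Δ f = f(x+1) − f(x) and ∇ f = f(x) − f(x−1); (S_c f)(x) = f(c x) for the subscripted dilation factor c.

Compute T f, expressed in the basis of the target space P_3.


the image equals g(x) = -(27/2)x^3 - (9/2)x^2 - (2/3)x - 2/3

Δ f = 3x^2 + (11/3)x + 4/3
∇ f = 3x^2 - (7/3)x + 2/3
S_{3} f = 27x^3 + 3x^2 - 2/3
(Δ + ∇ + S_{3}) f = 27x^3 + 9x^2 + (4/3)x + 4/3
(-(1/2)(Δ + ∇ + S_{3})) f = -(27/2)x^3 - (9/2)x^2 - (2/3)x - 2/3


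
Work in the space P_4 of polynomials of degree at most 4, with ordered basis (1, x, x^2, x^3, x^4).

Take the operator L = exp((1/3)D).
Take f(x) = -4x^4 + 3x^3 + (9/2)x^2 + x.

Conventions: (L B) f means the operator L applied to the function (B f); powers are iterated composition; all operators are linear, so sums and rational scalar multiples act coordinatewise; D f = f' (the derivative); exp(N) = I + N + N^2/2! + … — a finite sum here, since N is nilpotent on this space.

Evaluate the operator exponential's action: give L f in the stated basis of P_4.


order-1 term: -(16/3)x^3 + 3x^2 + 3x + 1/3
order-2 term: -(8/3)x^2 + x + 1/2
order-3 term: -(16/27)x + 1/9
order-4 term: -4/81
the series for exp((1/3)D) f terminates at order 4
exp((1/3)D) f = -4x^4 - (7/3)x^3 + (29/6)x^2 + (119/27)x + 145/162

g(x) = -4x^4 - (7/3)x^3 + (29/6)x^2 + (119/27)x + 145/162


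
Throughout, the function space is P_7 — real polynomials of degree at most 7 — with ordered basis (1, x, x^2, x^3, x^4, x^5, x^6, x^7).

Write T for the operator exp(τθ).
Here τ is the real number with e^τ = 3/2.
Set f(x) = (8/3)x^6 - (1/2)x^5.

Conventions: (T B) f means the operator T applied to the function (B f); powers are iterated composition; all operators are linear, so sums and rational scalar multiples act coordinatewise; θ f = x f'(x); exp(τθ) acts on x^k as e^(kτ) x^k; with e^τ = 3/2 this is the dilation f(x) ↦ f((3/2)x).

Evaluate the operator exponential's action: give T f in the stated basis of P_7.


exp(τθ) x^k = e^(kτ) x^k; with e^τ = 3/2 this sends x^k to (3/2)^k x^k
x^5 ↦ 243/32 x^5
x^6 ↦ 729/64 x^6
applying this coordinatewise to f: exp(τθ) f = (243/8)x^6 - (243/64)x^5

the image equals g(x) = (243/8)x^6 - (243/64)x^5


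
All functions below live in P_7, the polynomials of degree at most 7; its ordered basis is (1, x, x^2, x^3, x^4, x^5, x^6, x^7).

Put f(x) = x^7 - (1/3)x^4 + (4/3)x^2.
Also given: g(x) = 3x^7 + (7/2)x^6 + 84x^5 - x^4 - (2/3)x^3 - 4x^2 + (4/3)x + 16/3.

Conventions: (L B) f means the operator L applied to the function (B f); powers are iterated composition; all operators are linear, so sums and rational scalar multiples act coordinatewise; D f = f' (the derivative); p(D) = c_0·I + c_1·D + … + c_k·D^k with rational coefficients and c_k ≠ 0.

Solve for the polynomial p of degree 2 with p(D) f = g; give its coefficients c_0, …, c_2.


c_0 = 3, c_1 = 1/2, c_2 = 2

D^0 f = x^7 - (1/3)x^4 + (4/3)x^2
D^1 f = 7x^6 - (4/3)x^3 + (8/3)x
D^2 f = 42x^5 - 4x^2 + 8/3
matching coefficients of g against c_0 f + c_1 Df + … from the top degree down determines the c_i
solution: c_0 = 3, c_1 = 1/2, c_2 = 2


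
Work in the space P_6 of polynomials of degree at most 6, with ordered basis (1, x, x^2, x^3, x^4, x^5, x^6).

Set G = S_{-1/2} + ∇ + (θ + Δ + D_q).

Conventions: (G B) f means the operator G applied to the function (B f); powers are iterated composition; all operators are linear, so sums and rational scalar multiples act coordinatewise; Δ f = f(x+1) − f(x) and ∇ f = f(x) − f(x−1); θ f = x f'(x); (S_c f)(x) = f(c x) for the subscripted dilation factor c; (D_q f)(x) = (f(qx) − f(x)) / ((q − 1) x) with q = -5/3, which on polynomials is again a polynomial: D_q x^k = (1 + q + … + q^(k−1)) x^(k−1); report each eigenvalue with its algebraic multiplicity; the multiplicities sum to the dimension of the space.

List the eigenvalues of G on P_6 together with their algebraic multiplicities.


λ = 1/2 (multiplicity 1), λ = 1 (multiplicity 1), λ = 9/4 (multiplicity 1), λ = 23/8 (multiplicity 1), λ = 65/16 (multiplicity 1), λ = 159/32 (multiplicity 1), λ = 385/64 (multiplicity 1)

image of 1: 1
image of x: (1/2)x + 3
image of x^2: (9/4)x^2 + (10/3)x
image of x^3: (23/8)x^3 + (73/9)x^2 + 2
image of x^4: (65/16)x^4 + (148/27)x^3 + 8x
image of x^5: (159/32)x^5 + (1231/81)x^4 + 20x^2 + 2
image of x^6: (385/64)x^6 + (1054/243)x^5 + 40x^3 + 12x
the matrix is upper triangular; its diagonal is (1, 1/2, 9/4, 23/8, 65/16, 159/32, 385/64)
for a triangular matrix the eigenvalues are the diagonal entries, with algebraic multiplicity their repetition count


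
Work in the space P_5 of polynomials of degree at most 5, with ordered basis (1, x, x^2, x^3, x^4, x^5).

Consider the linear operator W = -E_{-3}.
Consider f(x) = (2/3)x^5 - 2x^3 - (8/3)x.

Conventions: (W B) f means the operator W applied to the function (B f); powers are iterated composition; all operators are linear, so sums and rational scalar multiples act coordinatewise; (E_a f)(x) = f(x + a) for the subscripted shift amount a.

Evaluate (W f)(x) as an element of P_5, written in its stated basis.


E_{-3} f = (2/3)x^5 - 10x^4 + 58x^3 - 162x^2 + (640/3)x - 100
(-E_{-3}) f = -(2/3)x^5 + 10x^4 - 58x^3 + 162x^2 - (640/3)x + 100

the image equals g(x) = -(2/3)x^5 + 10x^4 - 58x^3 + 162x^2 - (640/3)x + 100


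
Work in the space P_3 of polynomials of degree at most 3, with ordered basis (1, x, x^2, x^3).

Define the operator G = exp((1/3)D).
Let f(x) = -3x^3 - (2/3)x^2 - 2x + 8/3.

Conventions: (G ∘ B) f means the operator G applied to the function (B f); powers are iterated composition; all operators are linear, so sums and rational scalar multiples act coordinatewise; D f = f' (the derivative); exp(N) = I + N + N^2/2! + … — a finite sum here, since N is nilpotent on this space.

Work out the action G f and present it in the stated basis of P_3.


the result is g(x) = -3x^3 - (11/3)x^2 - (31/9)x + 49/27

order-1 term: -3x^2 - (4/9)x - 2/3
order-2 term: -x - 2/27
order-3 term: -1/9
the series for exp((1/3)D) f terminates at order 3
exp((1/3)D) f = -3x^3 - (11/3)x^2 - (31/9)x + 49/27


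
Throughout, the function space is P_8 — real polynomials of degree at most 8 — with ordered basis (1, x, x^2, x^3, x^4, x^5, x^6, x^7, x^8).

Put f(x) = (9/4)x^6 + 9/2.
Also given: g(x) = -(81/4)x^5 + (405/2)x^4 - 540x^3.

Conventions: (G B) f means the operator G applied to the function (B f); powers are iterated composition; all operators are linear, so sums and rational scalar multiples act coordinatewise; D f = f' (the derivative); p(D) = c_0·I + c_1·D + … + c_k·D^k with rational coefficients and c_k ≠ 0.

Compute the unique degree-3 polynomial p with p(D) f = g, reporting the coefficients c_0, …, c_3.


c_0 = 0, c_1 = -3/2, c_2 = 3, c_3 = -2

D^0 f = (9/4)x^6 + 9/2
D^1 f = (27/2)x^5
D^2 f = (135/2)x^4
D^3 f = 270x^3
matching coefficients of g against c_0 f + c_1 Df + … from the top degree down determines the c_i
solution: c_0 = 0, c_1 = -3/2, c_2 = 3, c_3 = -2


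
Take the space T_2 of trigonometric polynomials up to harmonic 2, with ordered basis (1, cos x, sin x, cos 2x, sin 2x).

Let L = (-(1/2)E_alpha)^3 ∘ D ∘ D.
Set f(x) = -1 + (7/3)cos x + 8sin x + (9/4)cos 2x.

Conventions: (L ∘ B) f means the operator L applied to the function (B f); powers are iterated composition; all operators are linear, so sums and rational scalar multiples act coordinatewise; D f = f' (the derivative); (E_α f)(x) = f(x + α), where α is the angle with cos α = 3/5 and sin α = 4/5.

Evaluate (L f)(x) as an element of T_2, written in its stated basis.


g(x) = (79/1000)cos x - (779/750)sin x + (105777/125000)cos 2x + (11583/15625)sin 2x

D f = 8cos x - (7/3)sin x - (9/2)sin 2x
D D f = -(7/3)cos x - 8sin x - 9cos 2x
E_alpha (D ∘ D) f = -(39/5)cos x - (44/15)sin x + (63/25)cos 2x + (216/25)sin 2x
(-(1/2)E_alpha) (D ∘ D) f = (39/10)cos x + (22/15)sin x - (63/50)cos 2x - (108/25)sin 2x
E_alpha (-(1/2)E_alpha) (D ∘ D) f = (527/150)cos x - (56/25)sin x - (4743/1250)cos 2x + (1512/625)sin 2x
(-(1/2)E_alpha) (-(1/2)E_alpha) (D ∘ D) f = -(527/300)cos x + (28/25)sin x + (4743/2500)cos 2x - (756/625)sin 2x
E_alpha (-(1/2)E_alpha) (-(1/2)E_alpha) (D ∘ D) f = -(79/500)cos x + (779/375)sin x - (105777/62500)cos 2x - (23166/15625)sin 2x
(-(1/2)E_alpha) (-(1/2)E_alpha) (-(1/2)E_alpha) (D ∘ D) f = (79/1000)cos x - (779/750)sin x + (105777/125000)cos 2x + (11583/15625)sin 2x


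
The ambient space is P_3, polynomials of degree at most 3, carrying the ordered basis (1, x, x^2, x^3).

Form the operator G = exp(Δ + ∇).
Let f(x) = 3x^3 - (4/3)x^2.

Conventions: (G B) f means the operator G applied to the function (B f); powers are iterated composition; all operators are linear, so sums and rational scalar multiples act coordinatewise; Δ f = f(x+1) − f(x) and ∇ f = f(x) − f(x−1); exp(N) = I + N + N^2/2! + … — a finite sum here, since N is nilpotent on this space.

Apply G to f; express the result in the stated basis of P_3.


the image equals g(x) = 3x^3 + (50/3)x^2 + (92/3)x + 74/3

order-1 term: 18x^2 - (16/3)x + 6
order-2 term: 36x - 16/3
order-3 term: 24
the series for exp(Δ + ∇) f terminates at order 3
exp(Δ + ∇) f = 3x^3 + (50/3)x^2 + (92/3)x + 74/3


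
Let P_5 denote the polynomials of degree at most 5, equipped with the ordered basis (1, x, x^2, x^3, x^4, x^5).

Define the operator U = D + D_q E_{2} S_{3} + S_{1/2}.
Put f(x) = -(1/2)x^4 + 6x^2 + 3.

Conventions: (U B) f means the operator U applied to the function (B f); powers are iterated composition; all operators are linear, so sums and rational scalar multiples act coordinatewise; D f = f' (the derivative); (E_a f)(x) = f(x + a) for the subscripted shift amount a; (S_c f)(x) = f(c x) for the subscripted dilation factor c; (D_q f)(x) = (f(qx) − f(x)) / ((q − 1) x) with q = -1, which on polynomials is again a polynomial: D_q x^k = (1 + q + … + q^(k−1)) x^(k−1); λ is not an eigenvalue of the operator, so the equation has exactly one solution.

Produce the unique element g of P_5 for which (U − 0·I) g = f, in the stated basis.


g(x) = -8x^4 + 256x^3 - 9960x^2 + 39840x + 136995

write g with unknown coordinates in the stated basis and equate coefficients in (U − 0·I) g = f
solving from the highest basis element down gives g = -8x^4 + 256x^3 - 9960x^2 + 39840x + 136995
check: U g = -(1/2)x^4 + 6x^2 + 3
so U g − 0·g = -(1/2)x^4 + 6x^2 + 3 = f ✓


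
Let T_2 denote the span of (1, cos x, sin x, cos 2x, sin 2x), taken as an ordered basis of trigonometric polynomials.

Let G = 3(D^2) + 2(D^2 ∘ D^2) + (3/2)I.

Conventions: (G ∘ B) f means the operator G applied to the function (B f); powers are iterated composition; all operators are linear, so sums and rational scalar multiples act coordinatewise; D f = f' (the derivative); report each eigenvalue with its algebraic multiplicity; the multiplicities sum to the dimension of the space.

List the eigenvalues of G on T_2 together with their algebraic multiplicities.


λ = 1/2 (multiplicity 2), λ = 3/2 (multiplicity 1), λ = 43/2 (multiplicity 2)

image of 1: 3/2
image of cos x: (1/2)cos x
image of sin x: (1/2)sin x
image of cos 2x: (43/2)cos 2x
image of sin 2x: (43/2)sin 2x
the matrix is diagonal; its diagonal is (3/2, 1/2, 1/2, 43/2, 43/2)
for a triangular matrix the eigenvalues are the diagonal entries, with algebraic multiplicity their repetition count


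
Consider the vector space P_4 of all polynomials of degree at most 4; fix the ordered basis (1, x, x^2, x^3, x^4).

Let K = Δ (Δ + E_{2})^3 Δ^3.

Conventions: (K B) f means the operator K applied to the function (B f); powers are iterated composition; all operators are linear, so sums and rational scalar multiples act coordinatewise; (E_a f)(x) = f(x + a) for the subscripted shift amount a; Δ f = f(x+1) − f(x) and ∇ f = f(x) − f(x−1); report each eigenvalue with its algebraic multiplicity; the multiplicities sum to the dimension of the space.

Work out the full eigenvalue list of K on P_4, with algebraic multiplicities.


λ = 0 (multiplicity 5)

image of 1: 0
image of x: 0
image of x^2: 0
image of x^3: 0
image of x^4: 24
the matrix is upper triangular; its diagonal is (0, 0, 0, 0, 0)
for a triangular matrix the eigenvalues are the diagonal entries, with algebraic multiplicity their repetition count


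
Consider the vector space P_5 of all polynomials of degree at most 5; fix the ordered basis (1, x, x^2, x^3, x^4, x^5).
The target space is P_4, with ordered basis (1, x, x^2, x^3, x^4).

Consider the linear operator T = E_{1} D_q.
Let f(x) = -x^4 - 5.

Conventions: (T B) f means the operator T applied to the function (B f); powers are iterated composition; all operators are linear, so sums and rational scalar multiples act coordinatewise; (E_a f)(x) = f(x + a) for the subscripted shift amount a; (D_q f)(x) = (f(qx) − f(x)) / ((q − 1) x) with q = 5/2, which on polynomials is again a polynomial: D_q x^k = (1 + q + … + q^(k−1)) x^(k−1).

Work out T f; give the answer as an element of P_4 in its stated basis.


D_q f = -(203/8)x^3
E_{1} D_q f = -(203/8)x^3 - (609/8)x^2 - (609/8)x - 203/8

the image equals g(x) = -(203/8)x^3 - (609/8)x^2 - (609/8)x - 203/8


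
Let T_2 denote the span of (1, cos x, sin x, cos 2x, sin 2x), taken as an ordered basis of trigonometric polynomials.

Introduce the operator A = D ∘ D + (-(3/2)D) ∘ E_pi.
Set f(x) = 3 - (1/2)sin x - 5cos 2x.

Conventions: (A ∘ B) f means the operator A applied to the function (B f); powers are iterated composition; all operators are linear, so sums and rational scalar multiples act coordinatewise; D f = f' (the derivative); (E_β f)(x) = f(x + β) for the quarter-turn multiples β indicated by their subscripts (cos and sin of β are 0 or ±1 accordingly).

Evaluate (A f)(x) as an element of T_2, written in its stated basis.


D f = -(1/2)cos x + 10sin 2x
D D f = (1/2)sin x + 20cos 2x
E_pi f = 3 + (1/2)sin x - 5cos 2x
D E_pi f = (1/2)cos x + 10sin 2x
(-(3/2)D) E_pi f = -(3/4)cos x - 15sin 2x
(D ∘ D + (-(3/2)D) ∘ E_pi) f = -(3/4)cos x + (1/2)sin x + 20cos 2x - 15sin 2x

g(x) = -(3/4)cos x + (1/2)sin x + 20cos 2x - 15sin 2x


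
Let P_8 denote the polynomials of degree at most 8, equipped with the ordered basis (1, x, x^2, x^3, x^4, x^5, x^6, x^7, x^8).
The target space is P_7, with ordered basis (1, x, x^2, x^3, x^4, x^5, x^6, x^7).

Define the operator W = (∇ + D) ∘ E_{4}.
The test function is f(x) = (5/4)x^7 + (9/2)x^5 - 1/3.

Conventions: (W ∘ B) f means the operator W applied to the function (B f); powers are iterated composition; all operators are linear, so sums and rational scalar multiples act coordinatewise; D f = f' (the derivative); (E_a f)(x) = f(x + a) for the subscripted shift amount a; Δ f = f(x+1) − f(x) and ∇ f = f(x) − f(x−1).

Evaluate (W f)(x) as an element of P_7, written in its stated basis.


the result is g(x) = (35/2)x^6 + (1575/4)x^5 + (15055/4)x^4 + (78125/4)x^3 + (231705/4)x^2 + (371675/4)x + 251443/4

E_{4} f = (5/4)x^7 + 35x^6 + (849/2)x^5 + 2890x^4 + 11920x^3 + 29760x^2 + 41600x + 75263/3
∇ E_{4} f = (35/4)x^6 + (735/4)x^5 + (6565/4)x^4 + (31885/4)x^3 + (88665/4)x^2 + (133595/4)x + 85043/4
D E_{4} f = (35/4)x^6 + 210x^5 + (4245/2)x^4 + 11560x^3 + 35760x^2 + 59520x + 41600
(∇ + D) E_{4} f = (35/2)x^6 + (1575/4)x^5 + (15055/4)x^4 + (78125/4)x^3 + (231705/4)x^2 + (371675/4)x + 251443/4


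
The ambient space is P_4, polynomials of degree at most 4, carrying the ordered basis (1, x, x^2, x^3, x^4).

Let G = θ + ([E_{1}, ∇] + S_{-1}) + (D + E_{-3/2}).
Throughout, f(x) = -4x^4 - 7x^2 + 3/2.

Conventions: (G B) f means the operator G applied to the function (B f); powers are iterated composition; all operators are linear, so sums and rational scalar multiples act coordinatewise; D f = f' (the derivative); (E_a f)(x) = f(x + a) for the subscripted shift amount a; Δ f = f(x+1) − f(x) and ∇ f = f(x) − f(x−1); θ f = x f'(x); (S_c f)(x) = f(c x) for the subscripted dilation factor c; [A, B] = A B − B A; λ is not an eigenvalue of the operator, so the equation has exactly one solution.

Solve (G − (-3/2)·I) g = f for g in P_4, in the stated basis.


g(x) = -(8/15)x^4 - (32/135)x^3 - (14/495)x^2 - (5572/2475)x + 11573/17325

write g with unknown coordinates in the stated basis and equate coefficients in (G − (-3/2)·I) g = f
solving from the highest basis element down gives g = -(8/15)x^4 - (32/135)x^3 - (14/495)x^2 - (5572/2475)x + 11573/17325
check: G g = -(16/5)x^4 + (16/45)x^3 - (1148/165)x^2 + (2786/825)x + 2876/5775
so G g − (-3/2)·g = -4x^4 - 7x^2 + 3/2 = f ✓


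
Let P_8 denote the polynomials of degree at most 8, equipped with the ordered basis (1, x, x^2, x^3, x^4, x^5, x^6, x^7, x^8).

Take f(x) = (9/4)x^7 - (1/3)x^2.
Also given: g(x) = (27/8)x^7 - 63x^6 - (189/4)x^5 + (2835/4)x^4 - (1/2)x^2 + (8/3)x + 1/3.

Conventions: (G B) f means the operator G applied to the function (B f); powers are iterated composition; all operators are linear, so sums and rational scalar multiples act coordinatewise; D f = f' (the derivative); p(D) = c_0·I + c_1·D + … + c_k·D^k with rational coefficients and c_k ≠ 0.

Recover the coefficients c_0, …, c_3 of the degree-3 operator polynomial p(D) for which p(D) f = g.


D^0 f = (9/4)x^7 - (1/3)x^2
D^1 f = (63/4)x^6 - (2/3)x
D^2 f = (189/2)x^5 - 2/3
D^3 f = (945/2)x^4
matching coefficients of g against c_0 f + c_1 Df + … from the top degree down determines the c_i
solution: c_0 = 3/2, c_1 = -4, c_2 = -1/2, c_3 = 3/2

p(D) = (3/2)·I − 4·D − (1/2)·D^2 + (3/2)·D^3, i.e. c_0 = 3/2, c_1 = -4, c_2 = -1/2, c_3 = 3/2


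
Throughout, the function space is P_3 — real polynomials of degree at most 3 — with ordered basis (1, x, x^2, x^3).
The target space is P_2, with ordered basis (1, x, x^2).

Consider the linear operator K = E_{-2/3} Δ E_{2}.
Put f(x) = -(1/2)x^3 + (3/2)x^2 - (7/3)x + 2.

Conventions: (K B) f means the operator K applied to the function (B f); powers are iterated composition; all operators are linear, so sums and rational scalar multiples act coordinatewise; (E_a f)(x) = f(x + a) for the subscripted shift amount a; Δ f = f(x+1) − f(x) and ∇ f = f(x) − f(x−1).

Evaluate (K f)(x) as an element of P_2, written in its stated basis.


E_{2} f = -(1/2)x^3 - (3/2)x^2 - (7/3)x - 2/3
Δ E_{2} f = -(3/2)x^2 - (9/2)x - 13/3
E_{-2/3} Δ E_{2} f = -(3/2)x^2 - (5/2)x - 2

g(x) = -(3/2)x^2 - (5/2)x - 2


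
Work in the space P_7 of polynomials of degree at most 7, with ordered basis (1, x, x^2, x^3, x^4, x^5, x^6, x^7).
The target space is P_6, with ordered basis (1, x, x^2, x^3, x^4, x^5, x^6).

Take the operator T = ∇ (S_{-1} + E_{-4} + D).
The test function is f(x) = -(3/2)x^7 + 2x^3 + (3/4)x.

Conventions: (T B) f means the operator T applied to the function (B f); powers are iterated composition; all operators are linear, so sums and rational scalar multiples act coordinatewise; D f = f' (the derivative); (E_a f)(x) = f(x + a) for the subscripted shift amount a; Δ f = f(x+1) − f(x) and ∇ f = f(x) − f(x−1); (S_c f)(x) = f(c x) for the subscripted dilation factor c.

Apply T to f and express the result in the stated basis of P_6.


S_{-1} f = (3/2)x^7 - 2x^3 - (3/4)x
E_{-4} f = -(3/2)x^7 + 42x^6 - 504x^5 + 3360x^4 - 13438x^3 + 32232x^2 - (171645/4)x + 24445
D f = -(21/2)x^6 + 6x^2 + 3/4
(S_{-1} + E_{-4} + D) f = (63/2)x^6 - 504x^5 + 3360x^4 - 13440x^3 + 32238x^2 - 42912x + 97783/4
∇ (S_{-1} + E_{-4} + D) f = 189x^5 - (5985/2)x^4 + 19110x^3 - (131985/2)x^2 + 120945x - 184971/2

the image equals g(x) = 189x^5 - (5985/2)x^4 + 19110x^3 - (131985/2)x^2 + 120945x - 184971/2


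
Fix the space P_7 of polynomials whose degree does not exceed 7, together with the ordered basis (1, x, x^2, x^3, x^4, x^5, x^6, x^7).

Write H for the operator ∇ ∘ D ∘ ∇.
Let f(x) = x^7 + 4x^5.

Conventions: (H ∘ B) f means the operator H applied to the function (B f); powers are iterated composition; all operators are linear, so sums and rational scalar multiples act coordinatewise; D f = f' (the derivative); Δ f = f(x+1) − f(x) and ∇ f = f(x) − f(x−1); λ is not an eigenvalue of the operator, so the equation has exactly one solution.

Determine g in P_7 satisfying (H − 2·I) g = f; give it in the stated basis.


write g with unknown coordinates in the stated basis and equate coefficients in (H − 2·I) g = f
solving from the highest basis element down gives g = -(1/2)x^7 - 2x^5 - (105/2)x^4 + 210x^3 - (855/2)x^2 - 195x + 2163/2
check: H g = -105x^4 + 420x^3 - 855x^2 - 390x + 2163
so H g − 2·g = x^7 + 4x^5 = f ✓

g(x) = -(1/2)x^7 - 2x^5 - (105/2)x^4 + 210x^3 - (855/2)x^2 - 195x + 2163/2


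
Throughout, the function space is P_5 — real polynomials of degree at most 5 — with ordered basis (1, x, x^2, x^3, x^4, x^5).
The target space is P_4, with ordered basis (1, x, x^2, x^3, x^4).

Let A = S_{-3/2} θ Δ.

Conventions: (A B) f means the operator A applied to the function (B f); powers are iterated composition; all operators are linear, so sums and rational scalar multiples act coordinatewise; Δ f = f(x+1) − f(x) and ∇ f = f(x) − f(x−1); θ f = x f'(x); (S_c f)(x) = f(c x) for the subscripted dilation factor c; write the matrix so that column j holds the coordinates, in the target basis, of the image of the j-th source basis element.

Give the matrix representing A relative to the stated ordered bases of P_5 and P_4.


image of 1: 0
image of x: 0
image of x^2: -3x
image of x^3: (27/2)x^2 - (9/2)x
image of x^4: -(81/2)x^3 + 27x^2 - 6x
image of x^5: (405/4)x^4 - (405/4)x^3 + 45x^2 - (15/2)x
each image's coordinates form column j of the matrix

the matrix is [[0, 0, 0, 0, 0, 0]; [0, 0, -3, -9/2, -6, -15/2]; [0, 0, 0, 27/2, 27, 45]; [0, 0, 0, 0, -81/2, -405/4]; [0, 0, 0, 0, 0, 405/4]] (rows listed top to bottom)


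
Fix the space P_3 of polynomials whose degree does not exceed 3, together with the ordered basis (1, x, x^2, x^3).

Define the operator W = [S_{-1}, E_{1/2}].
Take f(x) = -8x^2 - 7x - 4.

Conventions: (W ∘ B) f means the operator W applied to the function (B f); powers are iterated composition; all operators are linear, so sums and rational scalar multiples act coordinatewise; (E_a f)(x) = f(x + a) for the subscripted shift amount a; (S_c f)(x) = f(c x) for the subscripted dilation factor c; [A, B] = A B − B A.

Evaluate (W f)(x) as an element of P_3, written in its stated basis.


the result is g(x) = 16x - 7

E_{1/2} f = -8x^2 - 15x - 19/2
S_{-1} E_{1/2} f = -8x^2 + 15x - 19/2
S_{-1} f = -8x^2 + 7x - 4
E_{1/2} S_{-1} f = -8x^2 - x - 5/2
[S_{-1}, E_{1/2}] f = 16x - 7


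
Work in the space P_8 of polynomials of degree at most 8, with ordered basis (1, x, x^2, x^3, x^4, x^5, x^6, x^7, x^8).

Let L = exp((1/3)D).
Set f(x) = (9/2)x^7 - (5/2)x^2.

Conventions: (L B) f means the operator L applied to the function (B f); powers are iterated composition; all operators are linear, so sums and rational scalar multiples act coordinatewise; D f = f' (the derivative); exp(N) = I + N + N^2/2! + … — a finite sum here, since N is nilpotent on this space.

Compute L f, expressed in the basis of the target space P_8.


order-1 term: (21/2)x^6 - (5/3)x
order-2 term: (21/2)x^5 - 5/18
order-3 term: (35/6)x^4
order-4 term: (35/18)x^3
order-5 term: (7/18)x^2
order-6 term: (7/162)x
order-7 term: 1/486
the series for exp((1/3)D) f terminates at order 7
exp((1/3)D) f = (9/2)x^7 + (21/2)x^6 + (21/2)x^5 + (35/6)x^4 + (35/18)x^3 - (19/9)x^2 - (263/162)x - 67/243

the image equals g(x) = (9/2)x^7 + (21/2)x^6 + (21/2)x^5 + (35/6)x^4 + (35/18)x^3 - (19/9)x^2 - (263/162)x - 67/243


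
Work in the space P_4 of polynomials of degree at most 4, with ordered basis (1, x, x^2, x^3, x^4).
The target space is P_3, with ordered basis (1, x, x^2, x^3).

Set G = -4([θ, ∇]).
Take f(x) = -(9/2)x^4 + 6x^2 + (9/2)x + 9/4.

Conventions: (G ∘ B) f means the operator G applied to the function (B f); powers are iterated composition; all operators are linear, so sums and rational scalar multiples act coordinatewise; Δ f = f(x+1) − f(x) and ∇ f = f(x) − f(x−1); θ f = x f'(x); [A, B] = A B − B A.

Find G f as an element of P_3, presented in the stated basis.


∇ f = -18x^3 + 27x^2 - 6x + 3
θ ∇ f = -54x^3 + 54x^2 - 6x
θ f = -18x^4 + 12x^2 + (9/2)x
∇ θ f = -72x^3 + 108x^2 - 48x + 21/2
[θ, ∇] f = 18x^3 - 54x^2 + 42x - 21/2
(-4([θ, ∇])) f = -72x^3 + 216x^2 - 168x + 42

the image equals g(x) = -72x^3 + 216x^2 - 168x + 42


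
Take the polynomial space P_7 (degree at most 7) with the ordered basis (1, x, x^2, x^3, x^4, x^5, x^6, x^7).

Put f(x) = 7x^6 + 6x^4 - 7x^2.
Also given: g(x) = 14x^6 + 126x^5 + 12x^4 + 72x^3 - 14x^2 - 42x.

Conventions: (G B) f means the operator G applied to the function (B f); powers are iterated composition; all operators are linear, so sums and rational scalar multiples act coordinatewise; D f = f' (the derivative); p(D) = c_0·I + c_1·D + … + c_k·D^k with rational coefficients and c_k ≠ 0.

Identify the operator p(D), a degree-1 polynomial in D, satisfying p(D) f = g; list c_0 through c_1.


D^0 f = 7x^6 + 6x^4 - 7x^2
D^1 f = 42x^5 + 24x^3 - 14x
matching coefficients of g against c_0 f + c_1 Df + … from the top degree down determines the c_i
solution: c_0 = 2, c_1 = 3

p(D) = 2·I + 3·D, i.e. c_0 = 2, c_1 = 3


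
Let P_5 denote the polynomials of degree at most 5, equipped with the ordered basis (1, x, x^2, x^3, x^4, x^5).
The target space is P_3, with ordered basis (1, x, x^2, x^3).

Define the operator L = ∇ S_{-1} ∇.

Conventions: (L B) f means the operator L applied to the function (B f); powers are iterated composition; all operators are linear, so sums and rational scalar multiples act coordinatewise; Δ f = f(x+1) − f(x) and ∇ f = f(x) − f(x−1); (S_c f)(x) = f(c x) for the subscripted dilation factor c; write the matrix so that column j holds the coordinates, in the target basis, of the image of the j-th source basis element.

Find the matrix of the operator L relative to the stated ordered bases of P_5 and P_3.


image of 1: 0
image of x: 0
image of x^2: -2
image of x^3: 6x
image of x^4: -12x^2 - 2
image of x^5: 20x^3 + 10x
each image's coordinates form column j of the matrix

the matrix is [[0, 0, -2, 0, -2, 0]; [0, 0, 0, 6, 0, 10]; [0, 0, 0, 0, -12, 0]; [0, 0, 0, 0, 0, 20]] (rows listed top to bottom)


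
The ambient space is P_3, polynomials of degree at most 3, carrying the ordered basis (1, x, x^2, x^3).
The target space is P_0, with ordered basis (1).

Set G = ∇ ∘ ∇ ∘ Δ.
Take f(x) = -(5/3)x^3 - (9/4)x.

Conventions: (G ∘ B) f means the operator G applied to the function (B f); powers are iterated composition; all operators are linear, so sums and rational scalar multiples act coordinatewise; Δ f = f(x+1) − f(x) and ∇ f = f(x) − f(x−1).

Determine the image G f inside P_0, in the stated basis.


Δ f = -5x^2 - 5x - 47/12
∇ Δ f = -10x
∇ (∇ ∘ Δ) f = -10

the result is g(x) = -10
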